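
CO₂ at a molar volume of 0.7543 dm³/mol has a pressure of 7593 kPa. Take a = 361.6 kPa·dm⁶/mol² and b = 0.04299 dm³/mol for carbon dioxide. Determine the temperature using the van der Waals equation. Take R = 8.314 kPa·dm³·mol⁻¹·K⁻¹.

T ≈ 704.0 K

T = (P + a/V_m²)(V_m − b)/R
P + a/V_m² = 7593 + 361.6/(0.7543)² = 8228.5 kPa
V_m − b = 0.7543 − 0.04299 = 0.71131 dm³/mol
T = (8228.5)(0.71131)/8.314 = 704.0 K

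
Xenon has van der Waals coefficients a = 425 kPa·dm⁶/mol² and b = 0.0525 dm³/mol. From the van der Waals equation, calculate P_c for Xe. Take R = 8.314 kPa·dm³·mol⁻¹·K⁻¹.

For a van der Waals gas, P_c = a/(27b²).
P_c = 425/(27×(0.0525)²) = 425/0.074419 = 5711 kPa

P_c ≈ 5711 kPa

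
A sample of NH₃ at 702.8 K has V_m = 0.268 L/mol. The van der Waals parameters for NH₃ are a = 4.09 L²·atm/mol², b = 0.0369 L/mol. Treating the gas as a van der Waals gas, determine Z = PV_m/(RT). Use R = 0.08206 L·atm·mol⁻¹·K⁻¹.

Z ≈ 0.8950

P = RT/(V_m − b) − a/V_m² = (0.08206)(702.8)/(0.268 − 0.0369) − 4.09/(0.268)²
  = 57.672/0.23110 − 56.945 = 249.55 − 56.945 = 192.61 atm
Z = PV_m/(RT) = (192.61)(0.268)/((0.08206)(702.8)) = 51.619/57.672 = 0.8950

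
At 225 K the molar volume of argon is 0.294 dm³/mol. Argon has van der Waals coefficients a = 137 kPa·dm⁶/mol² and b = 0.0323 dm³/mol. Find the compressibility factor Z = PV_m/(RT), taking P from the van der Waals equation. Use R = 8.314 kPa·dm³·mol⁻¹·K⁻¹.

Z ≈ 0.8743

P = RT/(V_m − b) − a/V_m² = (8.314)(225)/(0.294 − 0.0323) − 137/(0.294)²
  = 1870.7/0.26170 − 1585.0 = 7148.3 − 1585.0 = 5563.3 kPa
Z = PV_m/(RT) = (5563.3)(0.294)/((8.314)(225)) = 1635.6/1870.7 = 0.8743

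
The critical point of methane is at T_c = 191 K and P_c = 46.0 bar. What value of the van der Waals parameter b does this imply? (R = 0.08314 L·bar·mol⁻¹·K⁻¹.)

From T_c = 8a/(27Rb) and P_c = a/(27b²): b = R T_c/(8 P_c).
b = (0.08314)(191)/(8×46.0) = 15.880/368.00 = 0.04315 L/mol

b ≈ 0.04315 L/mol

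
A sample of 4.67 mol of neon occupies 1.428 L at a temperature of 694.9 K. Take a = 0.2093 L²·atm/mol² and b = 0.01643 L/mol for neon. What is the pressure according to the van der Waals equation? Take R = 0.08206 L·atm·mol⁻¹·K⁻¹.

P ≈ 194.8 atm

P = nRT/(V − nb) − a n²/V²
nRT/(V − nb) = (4.67)(0.08206)(694.9)/(1.428 − 4.67×0.01643) = 266.30/1.3513 = 197.07 atm
a n²/V² = (0.2093)(4.67)²/(1.428)² = 2.2384 atm
P = 197.07 − 2.2384 = 194.8 atm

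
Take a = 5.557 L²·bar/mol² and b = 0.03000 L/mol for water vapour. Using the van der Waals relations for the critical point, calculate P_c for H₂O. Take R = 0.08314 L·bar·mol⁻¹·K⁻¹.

P_c ≈ 228.7 bar

For a van der Waals gas, P_c = a/(27b²).
P_c = 5.557/(27×(0.03000)²) = 5.557/0.024300 = 228.7 bar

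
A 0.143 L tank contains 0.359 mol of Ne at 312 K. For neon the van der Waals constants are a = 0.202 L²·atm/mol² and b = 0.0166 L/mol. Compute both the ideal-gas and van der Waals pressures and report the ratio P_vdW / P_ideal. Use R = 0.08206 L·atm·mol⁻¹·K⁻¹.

P_vdW / P_ideal ≈ 1.024

Ideal: P_ideal = nRT/V = (0.359)(0.08206)(312)/0.143 = 64.2754 atm
vdW: P = nRT/(V − nb) − a n²/V² = 9.19138/0.137041 − 0.0260340/0.0204490 = 67.0703 − 1.27312 = 65.7972 atm
Ratio = 65.7972/64.2754 = 1.024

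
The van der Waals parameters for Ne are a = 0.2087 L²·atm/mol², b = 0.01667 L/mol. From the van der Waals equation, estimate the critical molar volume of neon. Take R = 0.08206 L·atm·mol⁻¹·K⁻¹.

For a van der Waals gas, V_m,c = 3b.
V_m,c = 3×0.01667 = 0.05001 L/mol

V_m,c ≈ 0.05001 L/mol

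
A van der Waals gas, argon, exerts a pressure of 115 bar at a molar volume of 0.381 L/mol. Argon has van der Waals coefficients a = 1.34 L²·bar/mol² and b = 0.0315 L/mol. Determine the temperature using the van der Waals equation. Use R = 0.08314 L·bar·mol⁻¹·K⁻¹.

T ≈ 522.2 K

T = (P + a/V_m²)(V_m − b)/R
P + a/V_m² = 115 + 1.34/(0.381)² = 124.23 bar
V_m − b = 0.381 − 0.0315 = 0.34950 L/mol
T = (124.23)(0.34950)/0.08314 = 522.2 K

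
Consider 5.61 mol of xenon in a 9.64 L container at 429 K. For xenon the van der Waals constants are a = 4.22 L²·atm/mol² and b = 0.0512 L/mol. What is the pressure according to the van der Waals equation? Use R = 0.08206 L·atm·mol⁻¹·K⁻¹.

P = nRT/(V − nb) − a n²/V²
nRT/(V − nb) = (5.61)(0.08206)(429)/(9.64 − 5.61×0.0512) = 197.49/9.3528 = 21.116 atm
a n²/V² = (4.22)(5.61)²/(9.64)² = 1.4292 atm
P = 21.116 − 1.4292 = 19.69 atm

P ≈ 19.69 atm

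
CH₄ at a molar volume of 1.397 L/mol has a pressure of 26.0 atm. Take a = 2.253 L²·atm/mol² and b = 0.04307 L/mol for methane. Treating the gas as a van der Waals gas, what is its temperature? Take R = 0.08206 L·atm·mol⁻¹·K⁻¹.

T ≈ 448.0 K

T = (P + a/V_m²)(V_m − b)/R
P + a/V_m² = 26.0 + 2.253/(1.397)² = 27.154 atm
V_m − b = 1.397 − 0.04307 = 1.3539 L/mol
T = (27.154)(1.3539)/0.08206 = 448.0 K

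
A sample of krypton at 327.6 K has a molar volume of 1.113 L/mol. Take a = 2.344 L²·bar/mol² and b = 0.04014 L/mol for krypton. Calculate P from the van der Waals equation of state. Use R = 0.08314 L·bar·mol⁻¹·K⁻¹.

P = RT/(V_m − b) − a/V_m²
RT/(V_m − b) = (0.08314)(327.6)/(1.113 − 0.04014) = 27.237/1.0729 = 25.386 bar
a/V_m² = 2.344/(1.113)² = 1.8922 bar
P = 25.386 − 1.8922 = 23.49 bar

P ≈ 23.49 bar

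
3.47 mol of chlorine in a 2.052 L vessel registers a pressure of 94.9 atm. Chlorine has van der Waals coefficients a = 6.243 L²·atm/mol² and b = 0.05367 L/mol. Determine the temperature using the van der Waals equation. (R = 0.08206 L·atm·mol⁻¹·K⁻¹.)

T ≈ 738.8 K

T = (P + a n²/V²)(V − nb)/(nR)
P + a n²/V² = 94.9 + (6.243)(3.47)²/(2.052)² = 112.75 atm
V − nb = 2.052 − (3.47)(0.05367) = 1.8658 L
T = (112.75)(1.8658)/((3.47)(0.08206)) = 738.8 K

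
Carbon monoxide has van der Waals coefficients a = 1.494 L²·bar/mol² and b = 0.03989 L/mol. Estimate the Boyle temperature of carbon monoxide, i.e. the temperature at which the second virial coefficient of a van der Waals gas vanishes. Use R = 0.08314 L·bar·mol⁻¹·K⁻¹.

T_B ≈ 450.5 K

For a van der Waals gas the second virial coefficient B₂ = b − a/(RT) vanishes at T_B = a/(Rb).
T_B = 1.494/(0.08314×0.03989) = 1.494/0.0033165 = 450.5 K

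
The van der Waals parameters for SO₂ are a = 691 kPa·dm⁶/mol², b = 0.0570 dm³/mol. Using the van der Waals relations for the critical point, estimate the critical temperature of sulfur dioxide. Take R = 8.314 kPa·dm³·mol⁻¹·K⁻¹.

For a van der Waals gas, T_c = 8a/(27Rb).
T_c = 8×691/(27×8.314×0.0570) = 5528.0/12.795 = 432.0 K

T_c ≈ 432.0 K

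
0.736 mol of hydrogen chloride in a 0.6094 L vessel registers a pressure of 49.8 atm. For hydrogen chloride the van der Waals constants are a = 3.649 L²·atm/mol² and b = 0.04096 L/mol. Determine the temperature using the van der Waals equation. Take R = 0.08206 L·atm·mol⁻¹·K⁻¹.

T ≈ 528.7 K

T = (P + a n²/V²)(V − nb)/(nR)
P + a n²/V² = 49.8 + (3.649)(0.736)²/(0.6094)² = 55.123 atm
V − nb = 0.6094 − (0.736)(0.04096) = 0.57925 L
T = (55.123)(0.57925)/((0.736)(0.08206)) = 528.7 K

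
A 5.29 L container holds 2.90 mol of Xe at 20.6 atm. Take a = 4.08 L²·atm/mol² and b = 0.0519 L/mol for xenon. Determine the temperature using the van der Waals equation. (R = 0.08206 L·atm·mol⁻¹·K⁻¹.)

T = (P + a n²/V²)(V − nb)/(nR)
P + a n²/V² = 20.6 + (4.08)(2.90)²/(5.29)² = 21.826 atm
V − nb = 5.29 − (2.90)(0.0519) = 5.1395 L
T = (21.826)(5.1395)/((2.90)(0.08206)) = 471.4 K

T ≈ 471.4 K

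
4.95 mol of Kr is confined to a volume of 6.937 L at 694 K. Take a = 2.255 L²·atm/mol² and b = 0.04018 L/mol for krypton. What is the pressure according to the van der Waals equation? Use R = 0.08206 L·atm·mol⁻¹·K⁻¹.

P = nRT/(V − nb) − a n²/V²
nRT/(V − nb) = (4.95)(0.08206)(694)/(6.937 − 4.95×0.04018) = 281.90/6.7381 = 41.837 atm
a n²/V² = (2.255)(4.95)²/(6.937)² = 1.1482 atm
P = 41.837 − 1.1482 = 40.69 atm

P ≈ 40.69 atm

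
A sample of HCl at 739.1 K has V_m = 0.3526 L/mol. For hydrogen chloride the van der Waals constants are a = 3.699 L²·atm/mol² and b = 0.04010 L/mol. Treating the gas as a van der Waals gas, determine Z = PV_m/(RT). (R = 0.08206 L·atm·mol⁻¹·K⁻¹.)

Z ≈ 0.9554

P = RT/(V_m − b) − a/V_m² = (0.08206)(739.1)/(0.3526 − 0.04010) − 3.699/(0.3526)²
  = 60.651/0.31250 − 29.752 = 194.08 − 29.752 = 164.33 atm
Z = PV_m/(RT) = (164.33)(0.3526)/((0.08206)(739.1)) = 57.943/60.651 = 0.9554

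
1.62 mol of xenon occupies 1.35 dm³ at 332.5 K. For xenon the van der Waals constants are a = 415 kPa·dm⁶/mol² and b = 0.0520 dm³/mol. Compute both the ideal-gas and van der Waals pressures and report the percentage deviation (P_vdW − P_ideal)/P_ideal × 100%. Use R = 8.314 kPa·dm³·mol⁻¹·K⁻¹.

-11.36 %

Ideal: P_ideal = nRT/V = (1.62)(8.314)(332.5)/1.35 = 3317.29 kPa
vdW: P = nRT/(V − nb) − a n²/V² = 4478.34/1.26576 − 1089.13/1.82250 = 3538.06 − 597.602 = 2940.46 kPa
% deviation = (2940.46 − 3317.29)/3317.29 × 100% = -11.36%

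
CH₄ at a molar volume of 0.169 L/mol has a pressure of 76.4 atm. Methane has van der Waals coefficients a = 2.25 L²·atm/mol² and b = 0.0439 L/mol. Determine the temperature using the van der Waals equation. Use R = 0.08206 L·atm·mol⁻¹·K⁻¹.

T = (P + a/V_m²)(V_m − b)/R
P + a/V_m² = 76.4 + 2.25/(0.169)² = 155.18 atm
V_m − b = 0.169 − 0.0439 = 0.12510 L/mol
T = (155.18)(0.12510)/0.08206 = 236.6 K

T ≈ 236.6 K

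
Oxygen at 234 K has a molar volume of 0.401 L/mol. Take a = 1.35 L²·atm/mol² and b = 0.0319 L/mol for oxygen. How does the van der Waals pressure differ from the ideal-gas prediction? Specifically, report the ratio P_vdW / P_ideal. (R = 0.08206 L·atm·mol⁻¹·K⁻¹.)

P_vdW / P_ideal ≈ 0.9111

Ideal: P_ideal = RT/V_m = (0.08206)(234)/0.401 = 47.8854 atm
vdW: P = RT/(V_m − b) − a/V_m² = 19.2020/0.369100 − 1.35/0.160801 = 52.0238 − 8.39547 = 43.6283 atm
Ratio = 43.6283/47.8854 = 0.9111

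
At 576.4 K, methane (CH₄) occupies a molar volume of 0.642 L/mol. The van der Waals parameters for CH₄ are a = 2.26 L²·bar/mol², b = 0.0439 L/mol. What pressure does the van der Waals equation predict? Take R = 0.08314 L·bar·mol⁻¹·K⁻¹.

P ≈ 74.64 bar

P = RT/(V_m − b) − a/V_m²
RT/(V_m − b) = (0.08314)(576.4)/(0.642 − 0.0439) = 47.922/0.59810 = 80.124 bar
a/V_m² = 2.26/(0.642)² = 5.4833 bar
P = 80.124 − 5.4833 = 74.64 bar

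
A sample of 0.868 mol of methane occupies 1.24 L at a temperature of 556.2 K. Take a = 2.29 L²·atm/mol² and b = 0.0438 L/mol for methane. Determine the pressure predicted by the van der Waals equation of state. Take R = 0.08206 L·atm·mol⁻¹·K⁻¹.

P ≈ 31.84 atm

P = nRT/(V − nb) − a n²/V²
nRT/(V − nb) = (0.868)(0.08206)(556.2)/(1.24 − 0.868×0.0438) = 39.617/1.2020 = 32.959 atm
a n²/V² = (2.29)(0.868)²/(1.24)² = 1.1221 atm
P = 32.959 − 1.1221 = 31.84 atm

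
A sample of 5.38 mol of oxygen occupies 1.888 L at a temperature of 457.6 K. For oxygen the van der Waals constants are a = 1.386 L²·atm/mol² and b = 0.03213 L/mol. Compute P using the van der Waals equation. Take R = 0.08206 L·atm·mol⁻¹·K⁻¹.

P = nRT/(V − nb) − a n²/V²
nRT/(V − nb) = (5.38)(0.08206)(457.6)/(1.888 − 5.38×0.03213) = 202.02/1.7151 = 117.79 atm
a n²/V² = (1.386)(5.38)²/(1.888)² = 11.254 atm
P = 117.79 − 11.254 = 106.5 atm

P ≈ 106.5 atm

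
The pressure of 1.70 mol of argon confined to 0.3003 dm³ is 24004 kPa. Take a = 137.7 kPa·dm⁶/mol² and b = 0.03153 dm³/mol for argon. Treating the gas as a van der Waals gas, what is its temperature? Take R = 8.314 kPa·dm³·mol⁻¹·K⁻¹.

T ≈ 496.0 K

T = (P + a n²/V²)(V − nb)/(nR)
P + a n²/V² = 24004 + (137.7)(1.70)²/(0.3003)² = 28417 kPa
V − nb = 0.3003 − (1.70)(0.03153) = 0.24670 dm³
T = (28417)(0.24670)/((1.70)(8.314)) = 496.0 K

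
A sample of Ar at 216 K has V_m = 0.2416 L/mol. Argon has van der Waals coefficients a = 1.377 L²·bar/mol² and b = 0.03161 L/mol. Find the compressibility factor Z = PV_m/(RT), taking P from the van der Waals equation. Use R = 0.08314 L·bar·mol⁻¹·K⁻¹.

P = RT/(V_m − b) − a/V_m² = (0.08314)(216)/(0.2416 − 0.03161) − 1.377/(0.2416)²
  = 17.958/0.20999 − 23.591 = 85.518 − 23.591 = 61.927 bar
Z = PV_m/(RT) = (61.927)(0.2416)/((0.08314)(216)) = 14.962/17.958 = 0.8332

Z ≈ 0.8332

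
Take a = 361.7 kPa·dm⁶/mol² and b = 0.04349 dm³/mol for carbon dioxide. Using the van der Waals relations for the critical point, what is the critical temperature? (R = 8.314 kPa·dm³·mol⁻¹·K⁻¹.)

T_c ≈ 296.4 K

For a van der Waals gas, T_c = 8a/(27Rb).
T_c = 8×361.7/(27×8.314×0.04349) = 2893.6/9.7625 = 296.4 K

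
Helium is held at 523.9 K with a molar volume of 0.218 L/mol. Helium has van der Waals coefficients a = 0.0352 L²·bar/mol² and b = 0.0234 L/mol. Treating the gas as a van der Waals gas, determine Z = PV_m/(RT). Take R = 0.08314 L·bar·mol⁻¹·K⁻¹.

Z ≈ 1.117

P = RT/(V_m − b) − a/V_m² = (0.08314)(523.9)/(0.218 − 0.0234) − 0.0352/(0.218)²
  = 43.557/0.19460 − 0.74068 = 223.83 − 0.74068 = 223.09 bar
Z = PV_m/(RT) = (223.09)(0.218)/((0.08314)(523.9)) = 48.634/43.557 = 1.117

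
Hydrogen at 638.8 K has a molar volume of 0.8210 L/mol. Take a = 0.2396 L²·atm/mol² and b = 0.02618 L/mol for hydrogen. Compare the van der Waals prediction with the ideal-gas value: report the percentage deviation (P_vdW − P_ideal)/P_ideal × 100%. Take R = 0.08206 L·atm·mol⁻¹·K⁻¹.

Ideal: P_ideal = RT/V_m = (0.08206)(638.8)/0.8210 = 63.8489 atm
vdW: P = RT/(V_m − b) − a/V_m² = 52.4199/0.794820 − 0.2396/0.674041 = 65.9519 − 0.355468 = 65.5964 atm
% deviation = (65.5964 − 63.8489)/63.8489 × 100% = 2.74%

2.74 %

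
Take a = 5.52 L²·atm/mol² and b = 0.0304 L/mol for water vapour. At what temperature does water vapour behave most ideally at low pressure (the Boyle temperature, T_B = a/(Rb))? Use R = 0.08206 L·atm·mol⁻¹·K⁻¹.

T_B ≈ 2213 K

For a van der Waals gas the second virial coefficient B₂ = b − a/(RT) vanishes at T_B = a/(Rb).
T_B = 5.52/(0.08206×0.0304) = 5.52/0.0024946 = 2213 K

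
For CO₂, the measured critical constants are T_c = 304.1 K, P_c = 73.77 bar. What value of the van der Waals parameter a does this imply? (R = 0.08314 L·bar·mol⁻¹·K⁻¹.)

From T_c = 8a/(27Rb) and P_c = a/(27b²): a = 27 R² T_c²/(64 P_c).
a = 27×(0.08314)²×(304.1)²/(64×73.77) = 17259/4721.3 = 3.656 L²·bar/mol²

a ≈ 3.656 L²·bar/mol²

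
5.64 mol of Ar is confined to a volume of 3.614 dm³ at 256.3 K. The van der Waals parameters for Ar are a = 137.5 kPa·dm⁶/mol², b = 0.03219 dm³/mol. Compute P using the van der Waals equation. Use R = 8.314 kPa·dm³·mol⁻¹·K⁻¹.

P ≈ 3166 kPa

P = nRT/(V − nb) − a n²/V²
nRT/(V − nb) = (5.64)(8.314)(256.3)/(3.614 − 5.64×0.03219) = 12018/3.4324 = 3501.3 kPa
a n²/V² = (137.5)(5.64)²/(3.614)² = 334.88 kPa
P = 3501.3 − 334.88 = 3166 kPa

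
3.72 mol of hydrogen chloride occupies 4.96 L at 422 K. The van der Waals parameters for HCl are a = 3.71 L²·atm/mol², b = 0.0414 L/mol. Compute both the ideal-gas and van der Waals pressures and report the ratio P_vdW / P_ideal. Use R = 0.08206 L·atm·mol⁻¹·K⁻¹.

Ideal: P_ideal = nRT/V = (3.72)(0.08206)(422)/4.96 = 25.9720 atm
vdW: P = nRT/(V − nb) − a n²/V² = 128.821/4.80599 − 51.3405/24.6016 = 26.8043 − 2.08688 = 24.7174 atm
Ratio = 24.7174/25.9720 = 0.9517

P_vdW / P_ideal ≈ 0.9517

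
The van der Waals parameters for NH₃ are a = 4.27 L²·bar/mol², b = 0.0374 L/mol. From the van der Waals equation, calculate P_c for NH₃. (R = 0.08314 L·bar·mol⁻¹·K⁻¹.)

For a van der Waals gas, P_c = a/(27b²).
P_c = 4.27/(27×(0.0374)²) = 4.27/0.037767 = 113.1 bar

P_c ≈ 113.1 bar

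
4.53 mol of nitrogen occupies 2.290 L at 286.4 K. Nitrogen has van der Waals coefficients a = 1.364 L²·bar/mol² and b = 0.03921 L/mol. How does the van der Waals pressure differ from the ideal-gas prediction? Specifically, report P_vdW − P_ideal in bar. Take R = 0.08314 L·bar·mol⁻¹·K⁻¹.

Ideal: P_ideal = nRT/V = (4.53)(0.08314)(286.4)/2.290 = 47.1027 bar
vdW: P = nRT/(V − nb) − a n²/V² = 107.865/2.11238 − 27.9905/5.24410 = 51.0633 − 5.33752 = 45.7258 bar
ΔP = 45.7258 − 47.1027 = -1.377 bar

ΔP ≈ -1.377 bar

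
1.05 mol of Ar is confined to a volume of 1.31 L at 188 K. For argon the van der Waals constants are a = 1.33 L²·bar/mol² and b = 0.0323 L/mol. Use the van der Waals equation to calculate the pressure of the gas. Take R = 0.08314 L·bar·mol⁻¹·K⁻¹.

P = nRT/(V − nb) − a n²/V²
nRT/(V − nb) = (1.05)(0.08314)(188)/(1.31 − 1.05×0.0323) = 16.412/1.2761 = 12.861 bar
a n²/V² = (1.33)(1.05)²/(1.31)² = 0.85445 bar
P = 12.861 − 0.85445 = 12.01 bar

P ≈ 12.01 bar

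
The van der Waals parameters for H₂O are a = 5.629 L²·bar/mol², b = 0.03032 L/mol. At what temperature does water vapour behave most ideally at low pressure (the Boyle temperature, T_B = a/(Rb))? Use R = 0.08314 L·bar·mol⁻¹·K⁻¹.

T_B ≈ 2233 K

For a van der Waals gas the second virial coefficient B₂ = b − a/(RT) vanishes at T_B = a/(Rb).
T_B = 5.629/(0.08314×0.03032) = 5.629/0.0025208 = 2233 K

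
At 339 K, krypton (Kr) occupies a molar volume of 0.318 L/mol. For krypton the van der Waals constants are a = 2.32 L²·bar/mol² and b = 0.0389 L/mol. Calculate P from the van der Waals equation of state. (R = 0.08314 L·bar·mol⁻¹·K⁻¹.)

P = RT/(V_m − b) − a/V_m²
RT/(V_m − b) = (0.08314)(339)/(0.318 − 0.0389) = 28.184/0.27910 = 100.98 bar
a/V_m² = 2.32/(0.318)² = 22.942 bar
P = 100.98 − 22.942 = 78.04 bar

P ≈ 78.04 bar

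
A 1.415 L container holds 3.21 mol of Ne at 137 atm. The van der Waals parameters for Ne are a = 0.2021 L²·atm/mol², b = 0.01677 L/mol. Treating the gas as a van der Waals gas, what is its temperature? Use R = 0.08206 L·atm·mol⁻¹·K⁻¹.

T = (P + a n²/V²)(V − nb)/(nR)
P + a n²/V² = 137 + (0.2021)(3.21)²/(1.415)² = 138.04 atm
V − nb = 1.415 − (3.21)(0.01677) = 1.3612 L
T = (138.04)(1.3612)/((3.21)(0.08206)) = 713.3 K

T ≈ 713.3 K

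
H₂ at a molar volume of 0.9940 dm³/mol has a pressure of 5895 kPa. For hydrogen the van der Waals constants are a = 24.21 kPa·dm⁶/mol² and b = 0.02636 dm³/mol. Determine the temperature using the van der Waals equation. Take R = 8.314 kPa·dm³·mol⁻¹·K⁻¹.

T = (P + a/V_m²)(V_m − b)/R
P + a/V_m² = 5895 + 24.21/(0.9940)² = 5919.5 kPa
V_m − b = 0.9940 − 0.02636 = 0.96764 dm³/mol
T = (5919.5)(0.96764)/8.314 = 689.0 K

T ≈ 689.0 K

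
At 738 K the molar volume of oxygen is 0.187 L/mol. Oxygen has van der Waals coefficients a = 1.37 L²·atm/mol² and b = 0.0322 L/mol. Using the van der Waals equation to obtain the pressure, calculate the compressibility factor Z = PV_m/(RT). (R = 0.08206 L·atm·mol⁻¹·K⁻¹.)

Z ≈ 1.087

P = RT/(V_m − b) − a/V_m² = (0.08206)(738)/(0.187 − 0.0322) − 1.37/(0.187)²
  = 60.560/0.15480 − 39.178 = 391.21 − 39.178 = 352.03 atm
Z = PV_m/(RT) = (352.03)(0.187)/((0.08206)(738)) = 65.830/60.560 = 1.087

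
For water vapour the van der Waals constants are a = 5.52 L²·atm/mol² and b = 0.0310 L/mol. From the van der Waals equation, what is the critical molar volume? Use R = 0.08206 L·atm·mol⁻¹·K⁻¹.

For a van der Waals gas, V_m,c = 3b.
V_m,c = 3×0.0310 = 0.09300 L/mol

V_m,c ≈ 0.09300 L/mol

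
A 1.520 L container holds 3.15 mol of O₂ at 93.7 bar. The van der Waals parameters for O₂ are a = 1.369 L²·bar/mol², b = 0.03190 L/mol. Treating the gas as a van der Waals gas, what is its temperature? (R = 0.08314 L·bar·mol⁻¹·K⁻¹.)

T = (P + a n²/V²)(V − nb)/(nR)
P + a n²/V² = 93.7 + (1.369)(3.15)²/(1.520)² = 99.579 bar
V − nb = 1.520 − (3.15)(0.03190) = 1.4195 L
T = (99.579)(1.4195)/((3.15)(0.08314)) = 539.7 K

T ≈ 539.7 K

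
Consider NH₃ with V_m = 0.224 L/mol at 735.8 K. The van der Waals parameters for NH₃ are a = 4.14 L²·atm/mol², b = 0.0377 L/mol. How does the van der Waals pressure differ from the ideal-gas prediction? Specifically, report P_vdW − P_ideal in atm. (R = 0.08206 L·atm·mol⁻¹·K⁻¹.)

Ideal: P_ideal = RT/V_m = (0.08206)(735.8)/0.224 = 269.552 atm
vdW: P = RT/(V_m − b) − a/V_m² = 60.3797/0.186300 − 4.14/0.0501760 = 324.099 − 82.5096 = 241.589 atm
ΔP = 241.589 − 269.552 = -27.96 atm

ΔP ≈ -27.96 atm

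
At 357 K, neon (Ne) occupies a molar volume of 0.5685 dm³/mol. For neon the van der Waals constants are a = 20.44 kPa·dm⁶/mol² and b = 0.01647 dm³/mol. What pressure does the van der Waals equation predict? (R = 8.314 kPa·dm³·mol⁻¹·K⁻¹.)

P = RT/(V_m − b) − a/V_m²
RT/(V_m − b) = (8.314)(357)/(0.5685 − 0.01647) = 2968.1/0.55203 = 5376.7 kPa
a/V_m² = 20.44/(0.5685)² = 63.244 kPa
P = 5376.7 − 63.244 = 5313 kPa

P ≈ 5313 kPa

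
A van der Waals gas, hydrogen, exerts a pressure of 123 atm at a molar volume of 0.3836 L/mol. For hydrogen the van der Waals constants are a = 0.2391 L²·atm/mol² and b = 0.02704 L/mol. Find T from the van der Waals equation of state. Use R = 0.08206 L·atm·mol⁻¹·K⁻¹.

T = (P + a/V_m²)(V_m − b)/R
P + a/V_m² = 123 + 0.2391/(0.3836)² = 124.62 atm
V_m − b = 0.3836 − 0.02704 = 0.35656 L/mol
T = (124.62)(0.35656)/0.08206 = 541.5 K

T ≈ 541.5 K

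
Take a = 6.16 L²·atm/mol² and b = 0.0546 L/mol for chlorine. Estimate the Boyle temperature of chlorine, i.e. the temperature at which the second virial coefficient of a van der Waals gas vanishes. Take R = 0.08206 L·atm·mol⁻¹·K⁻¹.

T_B ≈ 1375 K

For a van der Waals gas the second virial coefficient B₂ = b − a/(RT) vanishes at T_B = a/(Rb).
T_B = 6.16/(0.08206×0.0546) = 6.16/0.0044805 = 1375 K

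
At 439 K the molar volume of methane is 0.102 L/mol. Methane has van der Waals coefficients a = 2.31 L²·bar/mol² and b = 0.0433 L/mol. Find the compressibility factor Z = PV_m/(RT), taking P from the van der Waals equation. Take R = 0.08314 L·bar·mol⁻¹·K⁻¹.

P = RT/(V_m − b) − a/V_m² = (0.08314)(439)/(0.102 − 0.0433) − 2.31/(0.102)²
  = 36.498/0.058700 − 222.03 = 621.77 − 222.03 = 399.74 bar
Z = PV_m/(RT) = (399.74)(0.102)/((0.08314)(439)) = 40.773/36.498 = 1.117

Z ≈ 1.117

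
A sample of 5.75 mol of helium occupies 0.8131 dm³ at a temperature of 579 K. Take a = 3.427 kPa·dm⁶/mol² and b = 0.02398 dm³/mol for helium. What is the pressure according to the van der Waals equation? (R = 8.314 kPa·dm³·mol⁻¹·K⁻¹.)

P ≈ 40822 kPa

P = nRT/(V − nb) − a n²/V²
nRT/(V − nb) = (5.75)(8.314)(579)/(0.8131 − 5.75×0.02398) = 27679/0.67522 = 40993 kPa
a n²/V² = (3.427)(5.75)²/(0.8131)² = 171.38 kPa
P = 40993 − 171.38 = 40822 kPa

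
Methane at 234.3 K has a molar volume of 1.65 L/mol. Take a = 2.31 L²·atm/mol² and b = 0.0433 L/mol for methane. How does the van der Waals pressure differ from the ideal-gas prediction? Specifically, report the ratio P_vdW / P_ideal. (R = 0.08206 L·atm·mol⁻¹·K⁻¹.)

P_vdW / P_ideal ≈ 0.9541

Ideal: P_ideal = RT/V_m = (0.08206)(234.3)/1.65 = 11.6525 atm
vdW: P = RT/(V_m − b) − a/V_m² = 19.2267/1.60670 − 2.31/2.72250 = 11.9666 − 0.848485 = 11.1181 atm
Ratio = 11.1181/11.6525 = 0.9541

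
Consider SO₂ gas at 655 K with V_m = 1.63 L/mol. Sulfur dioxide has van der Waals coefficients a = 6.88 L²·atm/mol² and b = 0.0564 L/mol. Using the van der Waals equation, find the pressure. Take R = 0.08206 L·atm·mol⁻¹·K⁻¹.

P = RT/(V_m − b) − a/V_m²
RT/(V_m − b) = (0.08206)(655)/(1.63 − 0.0564) = 53.749/1.5736 = 34.157 atm
a/V_m² = 6.88/(1.63)² = 2.5895 atm
P = 34.157 − 2.5895 = 31.57 atm

P ≈ 31.57 atm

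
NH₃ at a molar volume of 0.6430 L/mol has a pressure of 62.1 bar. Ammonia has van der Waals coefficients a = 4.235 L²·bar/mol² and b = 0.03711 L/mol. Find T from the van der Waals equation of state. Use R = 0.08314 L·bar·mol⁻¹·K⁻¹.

T ≈ 527.2 K

T = (P + a/V_m²)(V_m − b)/R
P + a/V_m² = 62.1 + 4.235/(0.6430)² = 72.343 bar
V_m − b = 0.6430 − 0.03711 = 0.60589 L/mol
T = (72.343)(0.60589)/0.08314 = 527.2 K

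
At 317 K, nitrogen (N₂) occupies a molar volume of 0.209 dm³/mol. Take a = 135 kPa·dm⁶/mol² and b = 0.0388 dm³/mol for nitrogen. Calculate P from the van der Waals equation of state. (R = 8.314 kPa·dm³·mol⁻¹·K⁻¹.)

P ≈ 12394 kPa

P = RT/(V_m − b) − a/V_m²
RT/(V_m − b) = (8.314)(317)/(0.209 − 0.0388) = 2635.5/0.17020 = 15485 kPa
a/V_m² = 135/(0.209)² = 3090.6 kPa
P = 15485 − 3090.6 = 12394 kPa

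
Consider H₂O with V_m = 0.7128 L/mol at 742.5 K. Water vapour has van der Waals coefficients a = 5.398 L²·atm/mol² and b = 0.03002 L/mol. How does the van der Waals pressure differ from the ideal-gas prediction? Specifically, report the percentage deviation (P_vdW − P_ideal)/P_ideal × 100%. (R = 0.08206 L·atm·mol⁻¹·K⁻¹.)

-8.03 %

Ideal: P_ideal = RT/V_m = (0.08206)(742.5)/0.7128 = 85.4792 atm
vdW: P = RT/(V_m − b) − a/V_m² = 60.9296/0.682780 − 5.398/0.508084 = 89.2375 − 10.6242 = 78.6133 atm
% deviation = (78.6133 − 85.4792)/85.4792 × 100% = -8.03%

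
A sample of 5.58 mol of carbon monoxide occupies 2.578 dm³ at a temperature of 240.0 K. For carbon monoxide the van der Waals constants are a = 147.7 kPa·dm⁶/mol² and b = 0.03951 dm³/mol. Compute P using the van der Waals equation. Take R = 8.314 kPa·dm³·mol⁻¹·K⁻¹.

P = nRT/(V − nb) − a n²/V²
nRT/(V − nb) = (5.58)(8.314)(240.0)/(2.578 − 5.58×0.03951) = 11134/2.3575 = 4722.8 kPa
a n²/V² = (147.7)(5.58)²/(2.578)² = 691.96 kPa
P = 4722.8 − 691.96 = 4031 kPa

P ≈ 4031 kPa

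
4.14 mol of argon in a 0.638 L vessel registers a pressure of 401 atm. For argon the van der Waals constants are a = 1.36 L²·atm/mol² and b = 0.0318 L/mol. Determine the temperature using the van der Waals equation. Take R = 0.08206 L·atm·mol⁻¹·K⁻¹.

T = (P + a n²/V²)(V − nb)/(nR)
P + a n²/V² = 401 + (1.36)(4.14)²/(0.638)² = 458.27 atm
V − nb = 0.638 − (4.14)(0.0318) = 0.50635 L
T = (458.27)(0.50635)/((4.14)(0.08206)) = 683.0 K

T ≈ 683.0 K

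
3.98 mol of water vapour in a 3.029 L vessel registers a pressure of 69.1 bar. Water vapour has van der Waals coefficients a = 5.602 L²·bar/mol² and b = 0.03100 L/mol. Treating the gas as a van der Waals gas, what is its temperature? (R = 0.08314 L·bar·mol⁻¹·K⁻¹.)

T = (P + a n²/V²)(V − nb)/(nR)
P + a n²/V² = 69.1 + (5.602)(3.98)²/(3.029)² = 78.772 bar
V − nb = 3.029 − (3.98)(0.03100) = 2.9056 L
T = (78.772)(2.9056)/((3.98)(0.08314)) = 691.7 K

T ≈ 691.7 K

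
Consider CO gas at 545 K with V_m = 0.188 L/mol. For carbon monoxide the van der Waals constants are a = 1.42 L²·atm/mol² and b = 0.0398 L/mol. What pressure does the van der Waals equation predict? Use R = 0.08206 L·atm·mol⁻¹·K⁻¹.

P ≈ 261.6 atm

P = RT/(V_m − b) − a/V_m²
RT/(V_m − b) = (0.08206)(545)/(0.188 − 0.0398) = 44.723/0.14820 = 301.77 atm
a/V_m² = 1.42/(0.188)² = 40.177 atm
P = 301.77 − 40.177 = 261.6 atm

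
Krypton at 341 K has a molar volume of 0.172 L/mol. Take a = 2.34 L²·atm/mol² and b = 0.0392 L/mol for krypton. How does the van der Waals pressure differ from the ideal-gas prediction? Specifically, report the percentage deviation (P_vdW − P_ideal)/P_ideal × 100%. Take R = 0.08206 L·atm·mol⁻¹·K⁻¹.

Ideal: P_ideal = RT/V_m = (0.08206)(341)/0.172 = 162.689 atm
vdW: P = RT/(V_m − b) − a/V_m² = 27.9825/0.132800 − 2.34/0.0295840 = 210.712 − 79.0968 = 131.615 atm
% deviation = (131.615 − 162.689)/162.689 × 100% = -19.10%

-19.10 %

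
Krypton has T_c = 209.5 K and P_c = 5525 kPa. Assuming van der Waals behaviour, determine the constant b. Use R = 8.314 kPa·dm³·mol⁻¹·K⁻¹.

From T_c = 8a/(27Rb) and P_c = a/(27b²): b = R T_c/(8 P_c).
b = (8.314)(209.5)/(8×5525) = 1741.8/44200 = 0.03941 dm³/mol

b ≈ 0.03941 dm³/mol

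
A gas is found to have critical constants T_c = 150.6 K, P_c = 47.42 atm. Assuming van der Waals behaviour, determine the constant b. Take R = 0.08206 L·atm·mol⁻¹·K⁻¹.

From T_c = 8a/(27Rb) and P_c = a/(27b²): b = R T_c/(8 P_c).
b = (0.08206)(150.6)/(8×47.42) = 12.358/379.36 = 0.03258 L/mol

b ≈ 0.03258 L/mol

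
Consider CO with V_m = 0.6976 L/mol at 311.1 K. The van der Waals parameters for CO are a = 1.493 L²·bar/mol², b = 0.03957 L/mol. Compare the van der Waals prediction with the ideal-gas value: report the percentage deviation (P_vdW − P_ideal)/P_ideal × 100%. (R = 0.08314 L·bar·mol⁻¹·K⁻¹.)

-2.26 %

Ideal: P_ideal = RT/V_m = (0.08314)(311.1)/0.6976 = 37.0769 bar
vdW: P = RT/(V_m − b) − a/V_m² = 25.8649/0.658030 − 1.493/0.486646 = 39.3066 − 3.06794 = 36.2387 bar
% deviation = (36.2387 − 37.0769)/37.0769 × 100% = -2.26%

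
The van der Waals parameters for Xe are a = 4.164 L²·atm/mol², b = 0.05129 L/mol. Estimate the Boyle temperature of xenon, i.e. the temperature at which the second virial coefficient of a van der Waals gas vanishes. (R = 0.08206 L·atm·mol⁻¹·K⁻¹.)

T_B ≈ 989.3 K

For a van der Waals gas the second virial coefficient B₂ = b − a/(RT) vanishes at T_B = a/(Rb).
T_B = 4.164/(0.08206×0.05129) = 4.164/0.0042089 = 989.3 K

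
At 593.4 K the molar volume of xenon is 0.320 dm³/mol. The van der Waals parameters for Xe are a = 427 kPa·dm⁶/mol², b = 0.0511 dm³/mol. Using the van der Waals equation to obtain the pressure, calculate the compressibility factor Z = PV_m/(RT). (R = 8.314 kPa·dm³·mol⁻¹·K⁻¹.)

P = RT/(V_m − b) − a/V_m² = (8.314)(593.4)/(0.320 − 0.0511) − 427/(0.320)²
  = 4933.5/0.26890 − 4169.9 = 18347 − 4169.9 = 14177 kPa
Z = PV_m/(RT) = (14177)(0.320)/((8.314)(593.4)) = 4536.6/4933.5 = 0.9196

Z ≈ 0.9196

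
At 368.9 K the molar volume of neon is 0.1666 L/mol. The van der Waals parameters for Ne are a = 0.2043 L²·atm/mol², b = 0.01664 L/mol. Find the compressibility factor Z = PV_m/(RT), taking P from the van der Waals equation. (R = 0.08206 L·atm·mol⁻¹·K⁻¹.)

Z ≈ 1.070

P = RT/(V_m − b) − a/V_m² = (0.08206)(368.9)/(0.1666 − 0.01664) − 0.2043/(0.1666)²
  = 30.272/0.14996 − 7.3607 = 201.87 − 7.3607 = 194.51 atm
Z = PV_m/(RT) = (194.51)(0.1666)/((0.08206)(368.9)) = 32.405/30.272 = 1.070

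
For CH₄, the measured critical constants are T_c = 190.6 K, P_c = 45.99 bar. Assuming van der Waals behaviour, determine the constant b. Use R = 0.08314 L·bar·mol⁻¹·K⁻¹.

b ≈ 0.04307 L/mol

From T_c = 8a/(27Rb) and P_c = a/(27b²): b = R T_c/(8 P_c).
b = (0.08314)(190.6)/(8×45.99) = 15.846/367.92 = 0.04307 L/mol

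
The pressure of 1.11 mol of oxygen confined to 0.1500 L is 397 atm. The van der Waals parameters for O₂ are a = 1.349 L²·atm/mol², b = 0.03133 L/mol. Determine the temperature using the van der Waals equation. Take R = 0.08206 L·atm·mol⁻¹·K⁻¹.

T ≈ 595.6 K

T = (P + a n²/V²)(V − nb)/(nR)
P + a n²/V² = 397 + (1.349)(1.11)²/(0.1500)² = 470.87 atm
V − nb = 0.1500 − (1.11)(0.03133) = 0.11522 L
T = (470.87)(0.11522)/((1.11)(0.08206)) = 595.6 K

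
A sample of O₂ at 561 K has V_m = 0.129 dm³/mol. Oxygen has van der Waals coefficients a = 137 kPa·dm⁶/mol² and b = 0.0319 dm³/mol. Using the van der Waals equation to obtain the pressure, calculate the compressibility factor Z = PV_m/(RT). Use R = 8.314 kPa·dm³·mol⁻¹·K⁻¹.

Z ≈ 1.101

P = RT/(V_m − b) − a/V_m² = (8.314)(561)/(0.129 − 0.0319) − 137/(0.129)²
  = 4664.2/0.097100 − 8232.7 = 48035 − 8232.7 = 39802 kPa
Z = PV_m/(RT) = (39802)(0.129)/((8.314)(561)) = 5134.5/4664.2 = 1.101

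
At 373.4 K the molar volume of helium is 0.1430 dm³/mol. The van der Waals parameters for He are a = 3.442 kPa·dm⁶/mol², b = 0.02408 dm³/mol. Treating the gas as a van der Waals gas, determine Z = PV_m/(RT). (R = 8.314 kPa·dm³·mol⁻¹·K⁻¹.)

P = RT/(V_m − b) − a/V_m² = (8.314)(373.4)/(0.1430 − 0.02408) − 3.442/(0.1430)²
  = 3104.4/0.11892 − 168.32 = 26105 − 168.32 = 25937 kPa
Z = PV_m/(RT) = (25937)(0.1430)/((8.314)(373.4)) = 3709.0/3104.4 = 1.195

Z ≈ 1.195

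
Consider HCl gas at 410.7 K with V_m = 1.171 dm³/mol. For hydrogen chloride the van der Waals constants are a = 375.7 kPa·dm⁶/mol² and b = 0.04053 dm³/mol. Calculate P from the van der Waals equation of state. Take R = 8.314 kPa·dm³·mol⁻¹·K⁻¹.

P ≈ 2746 kPa

P = RT/(V_m − b) − a/V_m²
RT/(V_m − b) = (8.314)(410.7)/(1.171 − 0.04053) = 3414.6/1.1305 = 3020.4 kPa
a/V_m² = 375.7/(1.171)² = 273.99 kPa
P = 3020.4 − 273.99 = 2746 kPa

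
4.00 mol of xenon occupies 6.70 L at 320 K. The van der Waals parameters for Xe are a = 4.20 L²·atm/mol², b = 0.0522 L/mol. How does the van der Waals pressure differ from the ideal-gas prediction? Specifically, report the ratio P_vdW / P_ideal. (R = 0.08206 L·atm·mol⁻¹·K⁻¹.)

P_vdW / P_ideal ≈ 0.9367

Ideal: P_ideal = nRT/V = (4.00)(0.08206)(320)/6.70 = 15.6771 atm
vdW: P = nRT/(V − nb) − a n²/V² = 105.037/6.49120 − 67.2000/44.8900 = 16.1814 − 1.49699 = 14.6844 atm
Ratio = 14.6844/15.6771 = 0.9367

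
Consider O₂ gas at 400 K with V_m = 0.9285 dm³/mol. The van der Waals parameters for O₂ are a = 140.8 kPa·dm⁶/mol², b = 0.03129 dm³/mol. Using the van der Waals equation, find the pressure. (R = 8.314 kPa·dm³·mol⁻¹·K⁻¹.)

P = RT/(V_m − b) − a/V_m²
RT/(V_m − b) = (8.314)(400)/(0.9285 − 0.03129) = 3325.6/0.89721 = 3706.6 kPa
a/V_m² = 140.8/(0.9285)² = 163.32 kPa
P = 3706.6 − 163.32 = 3543 kPa

P ≈ 3543 kPa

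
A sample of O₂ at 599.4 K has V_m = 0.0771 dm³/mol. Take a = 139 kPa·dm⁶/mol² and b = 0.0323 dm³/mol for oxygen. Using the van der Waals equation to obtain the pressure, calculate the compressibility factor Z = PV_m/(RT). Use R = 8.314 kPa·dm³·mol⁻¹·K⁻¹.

Z ≈ 1.359

P = RT/(V_m − b) − a/V_m² = (8.314)(599.4)/(0.0771 − 0.0323) − 139/(0.0771)²
  = 4983.4/0.044800 − 23383 = 111237 − 23383 = 87854 kPa
Z = PV_m/(RT) = (87854)(0.0771)/((8.314)(599.4)) = 6773.5/4983.4 = 1.359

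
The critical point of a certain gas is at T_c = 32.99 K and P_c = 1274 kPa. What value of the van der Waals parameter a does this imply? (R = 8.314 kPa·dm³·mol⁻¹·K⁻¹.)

From T_c = 8a/(27Rb) and P_c = a/(27b²): a = 27 R² T_c²/(64 P_c).
a = 27×(8.314)²×(32.99)²/(64×1274) = 2031180/81536 = 24.91 kPa·dm⁶/mol²

a ≈ 24.91 kPa·dm⁶/mol²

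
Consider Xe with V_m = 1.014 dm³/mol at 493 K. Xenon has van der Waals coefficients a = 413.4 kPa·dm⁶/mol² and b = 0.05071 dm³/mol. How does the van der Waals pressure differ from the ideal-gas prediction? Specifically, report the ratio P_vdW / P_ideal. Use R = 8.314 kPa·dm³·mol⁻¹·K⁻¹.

Ideal: P_ideal = RT/V_m = (8.314)(493)/1.014 = 4042.21 kPa
vdW: P = RT/(V_m − b) − a/V_m² = 4098.80/0.963290 − 413.4/1.02820 = 4255.00 − 402.062 = 3852.94 kPa
Ratio = 3852.94/4042.21 = 0.9532

P_vdW / P_ideal ≈ 0.9532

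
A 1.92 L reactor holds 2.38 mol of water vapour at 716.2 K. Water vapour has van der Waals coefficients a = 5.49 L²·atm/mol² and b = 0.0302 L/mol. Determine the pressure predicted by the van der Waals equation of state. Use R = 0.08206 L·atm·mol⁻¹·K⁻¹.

P ≈ 67.25 atm

P = nRT/(V − nb) − a n²/V²
nRT/(V − nb) = (2.38)(0.08206)(716.2)/(1.92 − 2.38×0.0302) = 139.88/1.8481 = 75.689 atm
a n²/V² = (5.49)(2.38)²/(1.92)² = 8.4358 atm
P = 75.689 − 8.4358 = 67.25 atm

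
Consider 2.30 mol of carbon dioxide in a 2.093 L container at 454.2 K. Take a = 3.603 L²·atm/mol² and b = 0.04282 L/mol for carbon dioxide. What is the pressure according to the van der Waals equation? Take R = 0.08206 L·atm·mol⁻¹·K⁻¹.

P ≈ 38.63 atm

P = nRT/(V − nb) − a n²/V²
nRT/(V − nb) = (2.30)(0.08206)(454.2)/(2.093 − 2.30×0.04282) = 85.725/1.9945 = 42.981 atm
a n²/V² = (3.603)(2.30)²/(2.093)² = 4.3509 atm
P = 42.981 − 4.3509 = 38.63 atm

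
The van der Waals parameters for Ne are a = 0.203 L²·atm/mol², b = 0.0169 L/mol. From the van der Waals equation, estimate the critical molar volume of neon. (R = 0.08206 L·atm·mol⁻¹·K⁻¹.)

For a van der Waals gas, V_m,c = 3b.
V_m,c = 3×0.0169 = 0.05070 L/mol

V_m,c ≈ 0.05070 L/mol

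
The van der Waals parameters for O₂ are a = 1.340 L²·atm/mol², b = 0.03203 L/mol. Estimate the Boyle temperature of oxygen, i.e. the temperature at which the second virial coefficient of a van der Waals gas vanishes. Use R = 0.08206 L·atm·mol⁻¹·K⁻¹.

For a van der Waals gas the second virial coefficient B₂ = b − a/(RT) vanishes at T_B = a/(Rb).
T_B = 1.340/(0.08206×0.03203) = 1.340/0.0026284 = 509.8 K

T_B ≈ 509.8 K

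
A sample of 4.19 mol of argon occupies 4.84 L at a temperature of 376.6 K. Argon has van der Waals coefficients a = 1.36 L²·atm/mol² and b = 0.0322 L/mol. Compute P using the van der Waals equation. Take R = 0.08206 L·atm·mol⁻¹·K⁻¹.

P ≈ 26.50 atm

P = nRT/(V − nb) − a n²/V²
nRT/(V − nb) = (4.19)(0.08206)(376.6)/(4.84 − 4.19×0.0322) = 129.49/4.7051 = 27.521 atm
a n²/V² = (1.36)(4.19)²/(4.84)² = 1.0192 atm
P = 27.521 − 1.0192 = 26.50 atm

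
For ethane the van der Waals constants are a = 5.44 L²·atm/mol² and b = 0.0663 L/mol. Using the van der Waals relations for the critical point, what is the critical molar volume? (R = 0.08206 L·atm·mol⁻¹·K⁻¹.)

For a van der Waals gas, V_m,c = 3b.
V_m,c = 3×0.0663 = 0.1989 L/mol

V_m,c ≈ 0.1989 L/mol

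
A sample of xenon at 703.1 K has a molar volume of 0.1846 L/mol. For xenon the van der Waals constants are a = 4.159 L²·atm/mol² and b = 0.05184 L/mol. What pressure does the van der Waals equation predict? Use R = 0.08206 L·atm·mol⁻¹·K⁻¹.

P = RT/(V_m − b) − a/V_m²
RT/(V_m − b) = (0.08206)(703.1)/(0.1846 − 0.05184) = 57.696/0.13276 = 434.59 atm
a/V_m² = 4.159/(0.1846)² = 122.05 atm
P = 434.59 − 122.05 = 312.5 atm

P ≈ 312.5 atm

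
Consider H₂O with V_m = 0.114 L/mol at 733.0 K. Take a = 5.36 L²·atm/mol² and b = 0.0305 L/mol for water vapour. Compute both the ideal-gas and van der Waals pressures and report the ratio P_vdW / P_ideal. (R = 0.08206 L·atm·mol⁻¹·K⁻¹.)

Ideal: P_ideal = RT/V_m = (0.08206)(733.0)/0.114 = 527.631 atm
vdW: P = RT/(V_m − b) − a/V_m² = 60.1500/0.0835000 − 5.36/0.0129960 = 720.359 − 412.435 = 307.924 atm
Ratio = 307.924/527.631 = 0.5836

P_vdW / P_ideal ≈ 0.5836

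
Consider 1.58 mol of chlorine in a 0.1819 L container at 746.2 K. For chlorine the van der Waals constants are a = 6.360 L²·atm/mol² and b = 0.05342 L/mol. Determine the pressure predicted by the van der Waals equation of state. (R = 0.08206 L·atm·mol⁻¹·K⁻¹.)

P ≈ 512.5 atm

P = nRT/(V − nb) − a n²/V²
nRT/(V − nb) = (1.58)(0.08206)(746.2)/(0.1819 − 1.58×0.05342) = 96.748/0.097496 = 992.33 atm
a n²/V² = (6.360)(1.58)²/(0.1819)² = 479.85 atm
P = 992.33 − 479.85 = 512.5 atm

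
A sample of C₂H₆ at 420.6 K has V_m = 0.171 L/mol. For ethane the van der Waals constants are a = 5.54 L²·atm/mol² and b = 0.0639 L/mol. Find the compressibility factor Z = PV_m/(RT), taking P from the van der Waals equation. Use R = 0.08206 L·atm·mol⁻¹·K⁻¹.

P = RT/(V_m − b) − a/V_m² = (0.08206)(420.6)/(0.171 − 0.0639) − 5.54/(0.171)²
  = 34.514/0.10710 − 189.46 = 322.26 − 189.46 = 132.80 atm
Z = PV_m/(RT) = (132.80)(0.171)/((0.08206)(420.6)) = 22.709/34.514 = 0.6580

Z ≈ 0.6580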